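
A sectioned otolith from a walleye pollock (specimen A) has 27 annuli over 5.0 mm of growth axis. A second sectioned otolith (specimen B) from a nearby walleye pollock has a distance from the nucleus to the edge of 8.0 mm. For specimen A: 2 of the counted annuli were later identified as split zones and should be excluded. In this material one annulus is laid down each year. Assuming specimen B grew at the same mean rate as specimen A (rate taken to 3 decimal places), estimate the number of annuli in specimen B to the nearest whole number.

Specimen A: true annulus count = 27 − 2 = 25.
A: 5.0 mm over 25 years gives 5.0 / 25 ≈ 0.200 mm/year.
B spans 8.0 / 0.200 = 40.00 years ≈ 40 annuli.

40 annuli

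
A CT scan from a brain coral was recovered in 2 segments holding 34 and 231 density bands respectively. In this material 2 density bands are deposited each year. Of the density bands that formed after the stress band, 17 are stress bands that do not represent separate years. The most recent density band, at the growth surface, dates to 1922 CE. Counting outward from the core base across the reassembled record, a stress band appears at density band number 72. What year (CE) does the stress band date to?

1834 CE

Total density bands = 34 + 231 = 265.
265 − 72 = 193 density bands lie beyond the stress band toward the growth surface.
Excluding 17 false density bands: 193 − 17 = 176.
With 2 density bands per year, 176 / 2 = 88 years.
1922 − 88 = 1834 CE.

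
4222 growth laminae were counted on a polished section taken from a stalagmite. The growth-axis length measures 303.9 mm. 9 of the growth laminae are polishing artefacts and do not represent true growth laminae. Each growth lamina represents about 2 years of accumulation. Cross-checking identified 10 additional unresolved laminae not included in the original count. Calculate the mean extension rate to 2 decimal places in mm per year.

0.04 mm per year

Adjusted count: 4222 − 9 + 10 = 4223 growth laminae.
Multiplying by 2 years per growth lamina: 4223 × 2 = 8446 years.
303.9 mm over 8446 years gives 303.9 / 8446 ≈ 0.04 mm per year.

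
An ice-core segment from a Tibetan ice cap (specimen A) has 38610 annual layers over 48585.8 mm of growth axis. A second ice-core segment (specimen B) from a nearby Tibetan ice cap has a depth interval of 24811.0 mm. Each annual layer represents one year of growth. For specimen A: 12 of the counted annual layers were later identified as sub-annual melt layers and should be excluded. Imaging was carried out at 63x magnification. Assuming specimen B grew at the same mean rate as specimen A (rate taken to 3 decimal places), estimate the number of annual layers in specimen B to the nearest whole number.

19707 annual layers

Specimen A: correcting the raw count gives 38610 − 12 = 38598 true annual layers.
A: 48585.8 mm over 38598 years gives 48585.8 / 38598 ≈ 1.259 mm/year.
For B, 24811.0 / 1.259 = 19706.91 years ≈ 19707 annual layers.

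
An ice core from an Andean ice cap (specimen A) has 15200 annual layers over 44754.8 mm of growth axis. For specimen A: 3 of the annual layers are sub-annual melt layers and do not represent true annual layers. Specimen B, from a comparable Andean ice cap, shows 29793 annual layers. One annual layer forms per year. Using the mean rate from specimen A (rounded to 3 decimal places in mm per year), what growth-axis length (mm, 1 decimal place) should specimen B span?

87740.4 mm

Specimen A: adjusted count: 15200 − 3 = 15197 annual layers.
A: Mean rate = 44754.8 mm / 15197 years ≈ 2.945 mm/year.
For B, 2.945 mm/year × 29793 years = 87740.4 mm.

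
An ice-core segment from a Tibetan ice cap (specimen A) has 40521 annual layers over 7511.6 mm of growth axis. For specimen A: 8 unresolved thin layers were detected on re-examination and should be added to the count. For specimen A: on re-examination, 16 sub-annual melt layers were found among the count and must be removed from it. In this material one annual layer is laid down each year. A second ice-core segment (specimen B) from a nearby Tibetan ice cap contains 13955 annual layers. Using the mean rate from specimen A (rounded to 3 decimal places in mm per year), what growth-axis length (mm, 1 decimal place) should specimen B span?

2581.7 mm

Specimen A: correcting the raw count gives 40521 − 16 + 8 = 40513 true annual layers.
A: Mean rate = 7511.6 mm / 40513 years ≈ 0.185 mm/year.
B's length ≈ 0.185 × 13955 = 2581.7 mm.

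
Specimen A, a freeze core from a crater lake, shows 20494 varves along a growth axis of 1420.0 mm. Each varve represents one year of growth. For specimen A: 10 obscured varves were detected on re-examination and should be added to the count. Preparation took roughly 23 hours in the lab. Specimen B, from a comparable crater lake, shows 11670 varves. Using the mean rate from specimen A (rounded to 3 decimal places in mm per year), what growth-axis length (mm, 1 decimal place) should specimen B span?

Specimen A: true varve count = 20494 + 10 = 20504.
A: 1420.0 mm over 20504 years gives 1420.0 / 20504 ≈ 0.069 mm per year.
B's length ≈ 0.069 × 11670 = 805.2 mm.

805.2 mm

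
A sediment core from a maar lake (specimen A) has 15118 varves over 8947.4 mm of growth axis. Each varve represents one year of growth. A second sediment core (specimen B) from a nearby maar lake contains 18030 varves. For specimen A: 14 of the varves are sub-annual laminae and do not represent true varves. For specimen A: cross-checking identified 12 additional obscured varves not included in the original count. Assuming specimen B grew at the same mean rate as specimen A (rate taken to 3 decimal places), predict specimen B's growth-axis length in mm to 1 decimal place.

10673.8 mm

Specimen A: adjusted count: 15118 − 14 + 12 = 15116 varves.
A: Extension rate ≈ 8947.4 / 15116 = 0.592 mm per year.
For B, 0.592 mm/year × 18030 years = 10673.8 mm.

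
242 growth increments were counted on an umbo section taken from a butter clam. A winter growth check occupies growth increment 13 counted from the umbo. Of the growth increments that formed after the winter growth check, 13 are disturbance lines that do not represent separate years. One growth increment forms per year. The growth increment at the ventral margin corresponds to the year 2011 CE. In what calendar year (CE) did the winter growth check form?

1795 CE

242 − 13 = 229 growth increments lie beyond the winter growth check toward the ventral margin.
229 − 13 false = 216 true growth increments after the winter growth check.
The growth increment at the ventral margin is 2011 CE, so the winter growth check dates to 2011 − 216 = 1795 CE.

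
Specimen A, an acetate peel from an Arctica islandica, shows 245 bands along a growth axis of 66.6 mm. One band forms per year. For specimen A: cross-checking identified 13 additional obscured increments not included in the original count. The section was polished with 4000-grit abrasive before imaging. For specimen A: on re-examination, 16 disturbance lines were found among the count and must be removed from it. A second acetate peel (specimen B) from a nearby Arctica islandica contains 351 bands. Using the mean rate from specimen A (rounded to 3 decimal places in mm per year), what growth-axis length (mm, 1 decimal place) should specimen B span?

96.5 mm

Specimen A: true band count = 245 − 16 + 13 = 242.
A: Mean rate = 66.6 mm / 242 years ≈ 0.275 mm per year.
For B, 0.275 mm/year × 351 years = 96.5 mm.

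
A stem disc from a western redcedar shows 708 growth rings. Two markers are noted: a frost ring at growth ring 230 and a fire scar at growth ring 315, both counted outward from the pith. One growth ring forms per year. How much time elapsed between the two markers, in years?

315 − 230 = 85 growth rings lie between the two events.
At one growth ring per year, 85 years elapsed between them.

85 yr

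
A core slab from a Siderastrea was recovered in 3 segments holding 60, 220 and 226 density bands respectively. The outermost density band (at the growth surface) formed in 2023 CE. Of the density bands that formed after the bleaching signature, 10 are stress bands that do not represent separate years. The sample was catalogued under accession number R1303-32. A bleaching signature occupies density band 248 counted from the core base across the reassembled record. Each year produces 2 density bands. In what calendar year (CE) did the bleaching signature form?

Total density bands = 60 + 220 + 226 = 506.
The bleaching signature sits at density band 248 from the core base, so 506 − 248 = 258 density bands formed after it.
Excluding 10 false density bands: 258 − 10 = 248.
Dividing by 2 density bands per year: 248 / 2 = 124 years.
Counting back 124 years from 2023 CE places the bleaching signature in 2023 − 124 = 1899 CE.

1899 CE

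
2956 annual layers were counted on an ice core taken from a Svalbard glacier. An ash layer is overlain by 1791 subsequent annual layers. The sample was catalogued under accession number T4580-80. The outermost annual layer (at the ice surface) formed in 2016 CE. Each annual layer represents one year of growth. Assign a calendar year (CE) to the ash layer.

1791 annual layers post-date the ash layer.
The annual layer at the ice surface is 2016 CE, so the ash layer dates to 2016 − 1791 = 225 CE.

225 CE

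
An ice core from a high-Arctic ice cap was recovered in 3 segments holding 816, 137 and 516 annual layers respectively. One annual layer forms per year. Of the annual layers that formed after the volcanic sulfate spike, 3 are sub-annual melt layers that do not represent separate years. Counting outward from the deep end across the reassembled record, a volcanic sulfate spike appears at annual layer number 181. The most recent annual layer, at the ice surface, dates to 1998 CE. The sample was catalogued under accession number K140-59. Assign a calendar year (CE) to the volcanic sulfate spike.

713 CE

Total annual layers = 816 + 137 + 516 = 1469.
The volcanic sulfate spike sits at annual layer 181 from the deep end, so 1469 − 181 = 1288 annual layers formed after it.
1288 − 3 false = 1285 true annual layers after the volcanic sulfate spike.
Counting back 1285 years from 1998 CE places the volcanic sulfate spike in 1998 − 1285 = 713 CE.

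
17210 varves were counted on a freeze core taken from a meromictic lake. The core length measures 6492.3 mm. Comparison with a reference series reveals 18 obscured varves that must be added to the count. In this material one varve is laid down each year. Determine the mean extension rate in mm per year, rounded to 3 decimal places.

0.377 mm per year

Correcting the raw count gives 17210 + 18 = 17228 true varves.
Mean rate = 6492.3 mm / 17228 years ≈ 0.377 mm per year.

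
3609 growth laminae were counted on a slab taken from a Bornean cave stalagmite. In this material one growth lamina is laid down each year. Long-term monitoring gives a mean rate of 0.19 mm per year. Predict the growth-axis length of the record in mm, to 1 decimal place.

685.7 mm

The record spans 3609 years at 0.19 mm per year.
3609 years at 0.19 mm/year gives 0.19 × 3609 = 685.7 mm.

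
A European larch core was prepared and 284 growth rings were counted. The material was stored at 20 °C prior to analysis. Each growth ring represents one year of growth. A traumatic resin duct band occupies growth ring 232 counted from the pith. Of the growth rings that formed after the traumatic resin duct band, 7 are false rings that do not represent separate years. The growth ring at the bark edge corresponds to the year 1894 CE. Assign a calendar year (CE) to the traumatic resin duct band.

Between growth ring 232 and the bark edge there are 284 − 232 = 52 growth rings.
52 − 7 false = 45 true growth rings after the traumatic resin duct band.
Counting back 45 years from 1894 CE places the traumatic resin duct band in 1894 − 45 = 1849 CE.

1849 CE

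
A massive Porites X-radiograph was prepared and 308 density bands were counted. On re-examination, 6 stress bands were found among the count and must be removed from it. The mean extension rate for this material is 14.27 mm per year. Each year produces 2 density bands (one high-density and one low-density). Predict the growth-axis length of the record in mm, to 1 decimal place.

True density band count = 308 − 6 = 302.
302 density bands at 2 per year is 302 / 2 = 151 years.
Predicted length = 14.27 mm/year × 151 years = 2154.8 mm.

2154.8 mm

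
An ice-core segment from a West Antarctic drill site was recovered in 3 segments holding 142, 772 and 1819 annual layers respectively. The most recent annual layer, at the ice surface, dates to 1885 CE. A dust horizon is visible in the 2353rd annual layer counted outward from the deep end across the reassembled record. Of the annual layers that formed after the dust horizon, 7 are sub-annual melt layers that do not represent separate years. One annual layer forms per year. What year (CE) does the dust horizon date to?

1512 CE

Total annual layers = 142 + 772 + 1819 = 2733.
The dust horizon sits at annual layer 2353 from the deep end, so 2733 − 2353 = 380 annual layers formed after it.
Excluding 7 false annual layers: 380 − 7 = 373.
The annual layer at the ice surface is 1885 CE, so the dust horizon dates to 1885 − 373 = 1512 CE.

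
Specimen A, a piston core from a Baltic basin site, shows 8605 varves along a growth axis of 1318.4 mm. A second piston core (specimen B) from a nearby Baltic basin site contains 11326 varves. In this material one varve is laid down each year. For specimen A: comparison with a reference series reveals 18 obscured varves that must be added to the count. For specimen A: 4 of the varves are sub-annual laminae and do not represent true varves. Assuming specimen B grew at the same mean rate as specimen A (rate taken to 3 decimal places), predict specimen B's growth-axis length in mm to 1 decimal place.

1732.9 mm

Specimen A: correcting the raw count gives 8605 − 4 + 18 = 8619 true varves.
A: Mean rate = 1318.4 mm / 8619 years ≈ 0.153 mm per year.
For B, 0.153 mm/year × 11326 years = 1732.9 mm.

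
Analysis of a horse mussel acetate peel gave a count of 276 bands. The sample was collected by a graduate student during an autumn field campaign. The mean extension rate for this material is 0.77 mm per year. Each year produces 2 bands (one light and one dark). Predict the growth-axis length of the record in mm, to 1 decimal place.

Dividing by 2 bands per year: 276 / 2 = 138 years.
138 years at 0.77 mm/year gives 0.77 × 138 = 106.3 mm.

106.3 mm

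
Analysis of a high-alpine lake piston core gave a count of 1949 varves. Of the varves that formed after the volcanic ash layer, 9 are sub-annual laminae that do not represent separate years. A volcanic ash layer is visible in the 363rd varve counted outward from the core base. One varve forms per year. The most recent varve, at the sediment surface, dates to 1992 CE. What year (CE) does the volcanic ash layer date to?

415 CE

1949 − 363 = 1586 varves lie beyond the volcanic ash layer toward the sediment surface.
1586 − 9 false = 1577 true varves after the volcanic ash layer.
1992 − 1577 = 415 CE.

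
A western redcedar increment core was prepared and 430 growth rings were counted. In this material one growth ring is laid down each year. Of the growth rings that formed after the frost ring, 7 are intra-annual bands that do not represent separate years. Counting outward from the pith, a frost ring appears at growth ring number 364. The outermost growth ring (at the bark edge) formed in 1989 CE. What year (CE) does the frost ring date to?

Between growth ring 364 and the bark edge there are 430 − 364 = 66 growth rings.
66 − 7 false = 59 true growth rings after the frost ring.
1989 − 59 = 1930 CE.

1930 CE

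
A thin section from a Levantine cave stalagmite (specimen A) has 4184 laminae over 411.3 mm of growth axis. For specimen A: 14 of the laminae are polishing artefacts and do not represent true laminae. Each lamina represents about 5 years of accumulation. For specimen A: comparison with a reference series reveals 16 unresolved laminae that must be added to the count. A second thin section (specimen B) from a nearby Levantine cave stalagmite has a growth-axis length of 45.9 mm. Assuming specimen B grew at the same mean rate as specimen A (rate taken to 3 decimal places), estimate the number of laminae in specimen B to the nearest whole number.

459 laminae

Specimen A: after corrections the count is 4184 − 14 + 16 = 4186 laminae.
Specimen A: 4186 laminae at 5 years each span 4186 × 5 = 20930 years.
A: 411.3 mm over 20930 years gives 411.3 / 20930 ≈ 0.020 mm/yr.
For B, 45.9 / 0.020 = 2295.00 years; at 5 years per lamina that is 2295.00 / 5 ≈ 459 laminae.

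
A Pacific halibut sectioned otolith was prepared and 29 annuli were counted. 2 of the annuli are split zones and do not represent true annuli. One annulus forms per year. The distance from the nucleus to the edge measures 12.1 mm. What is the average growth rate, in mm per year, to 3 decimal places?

After corrections the count is 29 − 2 = 27 annuli.
Extension rate ≈ 12.1 / 27 = 0.448 mm per year.

0.448 mm per year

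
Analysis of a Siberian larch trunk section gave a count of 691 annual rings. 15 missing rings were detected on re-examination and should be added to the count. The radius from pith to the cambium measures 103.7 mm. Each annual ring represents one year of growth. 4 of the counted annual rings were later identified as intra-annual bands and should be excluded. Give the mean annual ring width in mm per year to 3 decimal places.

True annual ring count = 691 − 4 + 15 = 702.
Mean rate = 103.7 mm / 702 years ≈ 0.148 mm per year.

0.148 mm per year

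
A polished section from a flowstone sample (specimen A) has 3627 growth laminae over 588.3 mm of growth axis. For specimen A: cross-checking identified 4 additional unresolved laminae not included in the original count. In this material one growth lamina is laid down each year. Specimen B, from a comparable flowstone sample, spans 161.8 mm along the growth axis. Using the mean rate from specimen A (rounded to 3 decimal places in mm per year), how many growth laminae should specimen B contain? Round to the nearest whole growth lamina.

999 growth laminae

Specimen A: true growth lamina count = 3627 + 4 = 3631.
A: 588.3 mm over 3631 years gives 588.3 / 3631 ≈ 0.162 mm/year.
For B, 161.8 / 0.162 = 998.77 years ≈ 999 growth laminae.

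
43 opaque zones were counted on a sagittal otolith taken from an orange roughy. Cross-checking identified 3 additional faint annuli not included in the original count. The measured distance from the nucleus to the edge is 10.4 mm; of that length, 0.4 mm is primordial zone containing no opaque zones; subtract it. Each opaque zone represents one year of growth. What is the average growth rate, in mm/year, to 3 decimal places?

Adjusted count: 43 + 3 = 46 opaque zones.
Removing the 0.4 mm offcut leaves 10.4 − 0.4 = 10.0 mm.
10.0 mm over 46 years gives 10.0 / 46 ≈ 0.217 mm/year.

0.217 mm/year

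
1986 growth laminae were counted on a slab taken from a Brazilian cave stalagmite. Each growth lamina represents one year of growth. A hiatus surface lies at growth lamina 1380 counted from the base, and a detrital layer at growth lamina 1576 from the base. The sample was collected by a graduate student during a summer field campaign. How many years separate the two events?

Separation: 1576 − 1380 = 196 growth laminae.
At one growth lamina per year, 196 years elapsed between them.

196 years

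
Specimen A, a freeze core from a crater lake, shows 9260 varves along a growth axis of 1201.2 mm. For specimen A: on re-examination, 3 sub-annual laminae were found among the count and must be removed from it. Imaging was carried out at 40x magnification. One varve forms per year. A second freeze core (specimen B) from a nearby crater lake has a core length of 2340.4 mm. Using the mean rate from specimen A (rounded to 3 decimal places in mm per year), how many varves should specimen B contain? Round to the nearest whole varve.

18003 varves

Specimen A: correcting the raw count gives 9260 − 3 = 9257 true varves.
A: Mean rate = 1201.2 mm / 9257 years ≈ 0.130 mm/yr.
B spans 2340.4 / 0.130 = 18003.08 years ≈ 18003 varves.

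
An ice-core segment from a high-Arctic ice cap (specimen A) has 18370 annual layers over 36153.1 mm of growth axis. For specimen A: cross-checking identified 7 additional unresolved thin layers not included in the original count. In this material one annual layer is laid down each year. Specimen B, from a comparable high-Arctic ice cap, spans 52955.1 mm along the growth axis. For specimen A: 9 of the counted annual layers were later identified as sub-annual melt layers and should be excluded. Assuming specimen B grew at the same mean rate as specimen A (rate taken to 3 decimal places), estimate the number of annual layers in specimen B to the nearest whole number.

26908 annual layers

Specimen A: after corrections the count is 18370 − 9 + 7 = 18368 annual layers.
A: Extension rate ≈ 36153.1 / 18368 = 1.968 mm per year.
B spans 52955.1 / 1.968 = 26908.08 years ≈ 26908 annual layers.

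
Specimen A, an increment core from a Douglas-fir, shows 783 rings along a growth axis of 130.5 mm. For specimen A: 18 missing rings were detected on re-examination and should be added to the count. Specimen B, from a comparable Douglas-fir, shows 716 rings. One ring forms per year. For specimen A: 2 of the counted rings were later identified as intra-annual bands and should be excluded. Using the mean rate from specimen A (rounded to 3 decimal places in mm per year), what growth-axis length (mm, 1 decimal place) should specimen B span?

116.7 mm

Specimen A: correcting the raw count gives 783 − 2 + 18 = 799 true rings.
A: Mean rate = 130.5 mm / 799 years ≈ 0.163 mm per year.
Length of B = 0.163 × 716 = 116.7 mm.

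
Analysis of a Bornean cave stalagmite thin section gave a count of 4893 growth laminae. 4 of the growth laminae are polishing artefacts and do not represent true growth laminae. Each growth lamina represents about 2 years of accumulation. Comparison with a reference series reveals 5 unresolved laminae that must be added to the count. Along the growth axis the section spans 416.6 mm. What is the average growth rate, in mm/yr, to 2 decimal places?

Correcting the raw count gives 4893 − 4 + 5 = 4894 true growth laminae.
At 2 years per growth lamina, 4894 × 2 = 9788 years.
416.6 mm over 9788 years gives 416.6 / 9788 ≈ 0.04 mm/yr.

0.04 mm/yr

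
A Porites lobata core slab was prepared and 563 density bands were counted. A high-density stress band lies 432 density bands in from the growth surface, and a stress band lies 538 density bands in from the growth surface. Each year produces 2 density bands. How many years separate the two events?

53 years

Separation: 538 − 432 = 106 density bands.
Dividing by 2 density bands per year: 106 / 2 = 53 years.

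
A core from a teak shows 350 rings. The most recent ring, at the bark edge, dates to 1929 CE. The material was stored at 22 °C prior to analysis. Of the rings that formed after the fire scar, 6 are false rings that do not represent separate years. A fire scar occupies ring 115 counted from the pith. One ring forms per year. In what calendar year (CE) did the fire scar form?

350 − 115 = 235 rings lie beyond the fire scar toward the bark edge.
235 − 6 false = 229 true rings after the fire scar.
1929 − 229 = 1700 CE.

1700 CE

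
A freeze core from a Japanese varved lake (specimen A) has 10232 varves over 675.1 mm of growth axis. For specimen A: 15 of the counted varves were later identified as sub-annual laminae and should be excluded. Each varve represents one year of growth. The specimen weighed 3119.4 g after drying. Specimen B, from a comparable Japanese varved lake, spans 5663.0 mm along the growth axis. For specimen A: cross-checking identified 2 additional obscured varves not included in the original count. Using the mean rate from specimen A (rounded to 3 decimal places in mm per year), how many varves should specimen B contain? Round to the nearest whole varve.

Specimen A: correcting the raw count gives 10232 − 15 + 2 = 10219 true varves.
A: Extension rate ≈ 675.1 / 10219 = 0.066 mm/yr.
For B, 5663.0 / 0.066 = 85803.03 years ≈ 85803 varves.

85803 varves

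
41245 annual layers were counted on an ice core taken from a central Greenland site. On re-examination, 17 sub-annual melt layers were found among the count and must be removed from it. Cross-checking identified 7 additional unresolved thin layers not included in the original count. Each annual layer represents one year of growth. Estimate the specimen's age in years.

41235 yr

Correcting the raw count gives 41245 − 17 + 7 = 41235 true annual layers.
At one annual layer per year, that is 41235 years.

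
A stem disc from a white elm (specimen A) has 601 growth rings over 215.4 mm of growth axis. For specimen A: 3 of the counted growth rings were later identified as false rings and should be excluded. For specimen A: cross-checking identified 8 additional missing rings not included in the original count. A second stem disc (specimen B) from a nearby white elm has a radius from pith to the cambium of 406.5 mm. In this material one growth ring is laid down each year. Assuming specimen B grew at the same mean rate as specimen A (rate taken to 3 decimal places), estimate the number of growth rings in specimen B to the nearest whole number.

1145 growth rings

Specimen A: after corrections the count is 601 − 3 + 8 = 606 growth rings.
A: Mean rate = 215.4 mm / 606 years ≈ 0.355 mm per year.
For B, 406.5 / 0.355 = 1145.07 years ≈ 1145 growth rings.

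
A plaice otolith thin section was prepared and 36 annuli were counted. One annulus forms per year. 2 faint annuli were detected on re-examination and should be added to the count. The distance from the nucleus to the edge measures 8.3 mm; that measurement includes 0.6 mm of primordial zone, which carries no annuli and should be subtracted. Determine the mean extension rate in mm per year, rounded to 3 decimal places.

0.203 mm per year

Correcting the raw count gives 36 + 2 = 38 true annuli.
The growth record spans 8.3 − 0.6 = 7.7 mm.
7.7 mm over 38 years gives 7.7 / 38 ≈ 0.203 mm per year.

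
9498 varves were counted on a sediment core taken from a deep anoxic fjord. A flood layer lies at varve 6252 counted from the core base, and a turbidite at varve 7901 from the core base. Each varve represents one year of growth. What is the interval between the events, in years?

Separation: 7901 − 6252 = 1649 varves.
At one varve per year, 1649 years elapsed between them.

1649 years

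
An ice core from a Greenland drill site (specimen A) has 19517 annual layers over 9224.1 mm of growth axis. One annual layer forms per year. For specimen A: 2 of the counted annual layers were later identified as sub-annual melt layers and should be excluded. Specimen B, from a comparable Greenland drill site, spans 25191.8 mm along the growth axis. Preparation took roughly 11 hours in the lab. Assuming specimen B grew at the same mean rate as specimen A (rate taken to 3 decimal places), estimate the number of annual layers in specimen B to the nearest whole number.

Specimen A: adjusted count: 19517 − 2 = 19515 annual layers.
A: Extension rate ≈ 9224.1 / 19515 = 0.473 mm per year.
Specimen B: 25191.8 mm / 0.473 mm per year = 53259.62 years ≈ 53260 annual layers.

53260 annual layers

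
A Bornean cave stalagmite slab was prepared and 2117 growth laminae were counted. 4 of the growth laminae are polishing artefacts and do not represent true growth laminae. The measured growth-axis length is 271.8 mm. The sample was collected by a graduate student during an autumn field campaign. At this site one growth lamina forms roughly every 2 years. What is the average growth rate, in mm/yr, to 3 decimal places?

Adjusted count: 2117 − 4 = 2113 growth laminae.
2113 growth laminae at 2 years each span 2113 × 2 = 4226 years.
Mean rate = 271.8 mm / 4226 years ≈ 0.064 mm/yr.

0.064 mm/yr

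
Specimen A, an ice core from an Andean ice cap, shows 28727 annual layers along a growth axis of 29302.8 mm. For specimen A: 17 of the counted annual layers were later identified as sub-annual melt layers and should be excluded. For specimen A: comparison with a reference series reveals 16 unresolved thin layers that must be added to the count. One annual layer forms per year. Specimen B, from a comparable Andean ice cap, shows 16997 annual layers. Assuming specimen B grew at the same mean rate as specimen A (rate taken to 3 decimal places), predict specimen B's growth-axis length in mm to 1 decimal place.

Specimen A: adjusted count: 28727 − 17 + 16 = 28726 annual layers.
A: 29302.8 mm over 28726 years gives 29302.8 / 28726 ≈ 1.020 mm/yr.
For B, 1.020 mm/year × 16997 years = 17336.9 mm.

17336.9 mm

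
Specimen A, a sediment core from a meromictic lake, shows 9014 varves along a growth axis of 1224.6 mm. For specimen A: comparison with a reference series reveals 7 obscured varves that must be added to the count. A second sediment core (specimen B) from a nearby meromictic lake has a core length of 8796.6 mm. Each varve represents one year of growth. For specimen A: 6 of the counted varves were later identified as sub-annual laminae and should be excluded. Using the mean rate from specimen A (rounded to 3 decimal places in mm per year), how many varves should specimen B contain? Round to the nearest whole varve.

64681 varves

Specimen A: after corrections the count is 9014 − 6 + 7 = 9015 varves.
A: Extension rate ≈ 1224.6 / 9015 = 0.136 mm/year.
B spans 8796.6 / 0.136 = 64680.88 years ≈ 64681 varves.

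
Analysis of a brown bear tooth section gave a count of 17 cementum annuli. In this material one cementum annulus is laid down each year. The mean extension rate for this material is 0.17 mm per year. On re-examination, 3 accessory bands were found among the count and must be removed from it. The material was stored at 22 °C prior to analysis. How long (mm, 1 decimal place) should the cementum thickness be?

2.4 mm

Correcting the raw count gives 17 − 3 = 14 true cementum annuli.
14 years at 0.17 mm/year gives 0.17 × 14 = 2.4 mm.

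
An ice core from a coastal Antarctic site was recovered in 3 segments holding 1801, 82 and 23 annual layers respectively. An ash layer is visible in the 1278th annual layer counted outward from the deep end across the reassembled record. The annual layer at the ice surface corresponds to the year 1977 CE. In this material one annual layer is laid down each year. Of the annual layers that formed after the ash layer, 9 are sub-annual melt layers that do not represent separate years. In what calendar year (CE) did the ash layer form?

1358 CE

Total annual layers = 1801 + 82 + 23 = 1906.
1906 − 1278 = 628 annual layers lie beyond the ash layer toward the ice surface.
Excluding 9 false annual layers: 628 − 9 = 619.
The annual layer at the ice surface is 1977 CE, so the ash layer dates to 1977 − 619 = 1358 CE.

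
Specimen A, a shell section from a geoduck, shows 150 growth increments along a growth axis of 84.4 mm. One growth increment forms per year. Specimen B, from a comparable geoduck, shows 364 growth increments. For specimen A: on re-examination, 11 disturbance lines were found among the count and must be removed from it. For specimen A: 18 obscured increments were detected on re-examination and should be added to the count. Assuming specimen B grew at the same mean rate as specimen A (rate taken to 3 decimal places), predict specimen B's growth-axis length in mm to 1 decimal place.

Specimen A: true growth increment count = 150 − 11 + 18 = 157.
A: Extension rate ≈ 84.4 / 157 = 0.538 mm/year.
For B, 0.538 mm/year × 364 years = 195.8 mm.

195.8 mm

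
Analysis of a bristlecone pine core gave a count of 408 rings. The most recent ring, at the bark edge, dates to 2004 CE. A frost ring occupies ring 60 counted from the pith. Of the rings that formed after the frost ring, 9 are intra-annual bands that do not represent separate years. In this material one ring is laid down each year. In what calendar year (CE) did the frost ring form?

Between ring 60 and the bark edge there are 408 − 60 = 348 rings.
Excluding 9 false rings: 348 − 9 = 339.
Counting back 339 years from 2004 CE places the frost ring in 2004 − 339 = 1665 CE.

1665 CE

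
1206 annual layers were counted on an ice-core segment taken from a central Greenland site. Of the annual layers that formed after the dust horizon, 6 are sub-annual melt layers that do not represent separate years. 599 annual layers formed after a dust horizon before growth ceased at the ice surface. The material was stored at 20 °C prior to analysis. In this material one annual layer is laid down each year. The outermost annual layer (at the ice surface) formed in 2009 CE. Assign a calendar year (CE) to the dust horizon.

1416 CE

There are 599 annual layers younger than the dust horizon.
Excluding 6 false annual layers: 599 − 6 = 593.
2009 − 593 = 1416 CE.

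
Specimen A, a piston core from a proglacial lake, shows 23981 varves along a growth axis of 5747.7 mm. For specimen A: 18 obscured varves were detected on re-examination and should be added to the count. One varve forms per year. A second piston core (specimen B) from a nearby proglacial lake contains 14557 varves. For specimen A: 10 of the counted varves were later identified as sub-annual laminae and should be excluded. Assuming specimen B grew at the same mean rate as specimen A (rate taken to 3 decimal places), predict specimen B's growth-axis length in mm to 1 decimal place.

Specimen A: adjusted count: 23981 − 10 + 18 = 23989 varves.
A: 5747.7 mm over 23989 years gives 5747.7 / 23989 ≈ 0.240 mm/year.
For B, 0.240 mm/year × 14557 years = 3493.7 mm.

3493.7 mm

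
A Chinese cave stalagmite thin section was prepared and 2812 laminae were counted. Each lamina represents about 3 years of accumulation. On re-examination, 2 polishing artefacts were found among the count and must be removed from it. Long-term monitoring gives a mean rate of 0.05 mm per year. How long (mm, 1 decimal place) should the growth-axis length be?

True lamina count = 2812 − 2 = 2810.
At 3 years per lamina, 2810 × 3 = 8430 years.
Predicted length = 0.05 mm/year × 8430 years = 421.5 mm.

421.5 mm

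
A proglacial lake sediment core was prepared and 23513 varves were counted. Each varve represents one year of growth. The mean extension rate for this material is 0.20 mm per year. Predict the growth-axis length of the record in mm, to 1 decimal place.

4702.6 mm

The record spans 23513 years at 0.20 mm per year.
23513 years at 0.20 mm/year gives 0.20 × 23513 = 4702.6 mm.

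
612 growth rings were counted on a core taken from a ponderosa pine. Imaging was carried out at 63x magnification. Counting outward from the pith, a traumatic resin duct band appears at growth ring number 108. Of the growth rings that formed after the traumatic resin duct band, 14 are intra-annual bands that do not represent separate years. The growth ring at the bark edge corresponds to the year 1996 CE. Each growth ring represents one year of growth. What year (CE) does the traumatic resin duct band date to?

1506 CE

Between growth ring 108 and the bark edge there are 612 − 108 = 504 growth rings.
504 − 14 false = 490 true growth rings after the traumatic resin duct band.
Counting back 490 years from 1996 CE places the traumatic resin duct band in 1996 − 490 = 1506 CE.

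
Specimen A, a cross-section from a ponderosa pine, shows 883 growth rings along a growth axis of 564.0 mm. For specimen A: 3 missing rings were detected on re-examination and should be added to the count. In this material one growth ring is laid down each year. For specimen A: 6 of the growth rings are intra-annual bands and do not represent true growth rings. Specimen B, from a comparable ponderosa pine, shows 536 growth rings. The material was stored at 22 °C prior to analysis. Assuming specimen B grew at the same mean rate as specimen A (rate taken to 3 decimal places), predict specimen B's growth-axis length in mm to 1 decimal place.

Specimen A: after corrections the count is 883 − 6 + 3 = 880 growth rings.
A: Mean rate = 564.0 mm / 880 years ≈ 0.641 mm/year.
Length of B = 0.641 × 536 = 343.6 mm.

343.6 mm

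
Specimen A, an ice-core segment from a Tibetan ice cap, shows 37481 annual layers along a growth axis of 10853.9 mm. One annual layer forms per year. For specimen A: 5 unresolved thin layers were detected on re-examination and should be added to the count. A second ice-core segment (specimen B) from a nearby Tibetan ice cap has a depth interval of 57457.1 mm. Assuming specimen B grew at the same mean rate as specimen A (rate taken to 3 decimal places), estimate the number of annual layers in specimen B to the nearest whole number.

198128 annual layers

Specimen A: adjusted count: 37481 + 5 = 37486 annual layers.
A: 10853.9 mm over 37486 years gives 10853.9 / 37486 ≈ 0.290 mm/yr.
For B, 57457.1 / 0.290 = 198127.93 years ≈ 198128 annual layers.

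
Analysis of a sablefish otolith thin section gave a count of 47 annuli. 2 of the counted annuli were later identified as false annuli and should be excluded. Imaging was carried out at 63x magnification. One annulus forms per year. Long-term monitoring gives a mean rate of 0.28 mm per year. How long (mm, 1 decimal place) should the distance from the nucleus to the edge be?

12.6 mm

After corrections the count is 47 − 2 = 45 annuli.
Length ≈ 0.28 × 45 = 12.6 mm.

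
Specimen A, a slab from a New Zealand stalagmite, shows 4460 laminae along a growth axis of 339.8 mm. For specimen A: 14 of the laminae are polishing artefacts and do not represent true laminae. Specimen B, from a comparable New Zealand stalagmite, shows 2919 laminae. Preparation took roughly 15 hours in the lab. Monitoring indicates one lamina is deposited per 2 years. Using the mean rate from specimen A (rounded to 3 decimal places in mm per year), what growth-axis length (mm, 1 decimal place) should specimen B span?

221.8 mm

Specimen A: after corrections the count is 4460 − 14 = 4446 laminae.
Specimen A: at 2 years per lamina, 4446 × 2 = 8892 years.
A: Mean rate = 339.8 mm / 8892 years ≈ 0.038 mm/yr.
Specimen B: at 2 years per lamina, 2919 × 2 = 5838 years. For B, 0.038 mm/year × 5838 years = 221.8 mm.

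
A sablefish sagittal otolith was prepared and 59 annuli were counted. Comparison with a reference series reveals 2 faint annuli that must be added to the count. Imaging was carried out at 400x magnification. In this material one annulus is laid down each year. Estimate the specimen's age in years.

Adjusted count: 59 + 2 = 61 annuli.
With a one-to-one annulus periodicity this is 61 years.

61 years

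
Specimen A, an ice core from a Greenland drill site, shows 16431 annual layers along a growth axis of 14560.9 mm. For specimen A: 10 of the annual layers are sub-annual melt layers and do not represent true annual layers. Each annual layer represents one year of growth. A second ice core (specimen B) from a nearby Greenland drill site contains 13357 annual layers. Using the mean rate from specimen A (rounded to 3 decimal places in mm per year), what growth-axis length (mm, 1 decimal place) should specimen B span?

Specimen A: correcting the raw count gives 16431 − 10 = 16421 true annual layers.
A: Extension rate ≈ 14560.9 / 16421 = 0.887 mm/year.
Length of B = 0.887 × 13357 = 11847.7 mm.

11847.7 mm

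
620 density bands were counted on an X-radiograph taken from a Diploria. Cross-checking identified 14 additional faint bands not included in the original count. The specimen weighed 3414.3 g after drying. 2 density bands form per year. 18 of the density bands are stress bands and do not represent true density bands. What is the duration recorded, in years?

True density band count = 620 − 18 + 14 = 616.
Dividing by 2 density bands per year: 616 / 2 = 308 years.

308 years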